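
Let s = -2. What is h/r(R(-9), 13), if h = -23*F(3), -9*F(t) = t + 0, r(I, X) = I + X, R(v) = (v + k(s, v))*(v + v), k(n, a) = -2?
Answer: 23/633 ≈ 0.036335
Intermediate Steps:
R(v) = 2*v*(-2 + v) (R(v) = (v - 2)*(v + v) = (-2 + v)*(2*v) = 2*v*(-2 + v))
F(t) = -t/9 (F(t) = -(t + 0)/9 = -t/9)
h = 23/3 (h = -(-23)*3/9 = -23*(-1/3) = 23/3 ≈ 7.6667)
h/r(R(-9), 13) = 23/(3*(2*(-9)*(-2 - 9) + 13)) = 23/(3*(2*(-9)*(-11) + 13)) = 23/(3*(198 + 13)) = (23/3)/211 = (23/3)*(1/211) = 23/633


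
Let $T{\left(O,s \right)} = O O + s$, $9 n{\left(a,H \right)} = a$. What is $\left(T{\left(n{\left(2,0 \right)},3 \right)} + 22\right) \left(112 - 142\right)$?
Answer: $- \frac{20290}{27} \approx -751.48$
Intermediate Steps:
$n{\left(a,H \right)} = \frac{a}{9}$
$T{\left(O,s \right)} = s + O^{2}$ ($T{\left(O,s \right)} = O^{2} + s = s + O^{2}$)
$\left(T{\left(n{\left(2,0 \right)},3 \right)} + 22\right) \left(112 - 142\right) = \left(\left(3 + \left(\frac{1}{9} \cdot 2\right)^{2}\right) + 22\right) \left(112 - 142\right) = \left(\left(3 + \left(\frac{2}{9}\right)^{2}\right) + 22\right) \left(-30\right) = \left(\left(3 + \frac{4}{81}\right) + 22\right) \left(-30\right) = \left(\frac{247}{81} + 22\right) \left(-30\right) = \frac{2029}{81} \left(-30\right) = - \frac{20290}{27}$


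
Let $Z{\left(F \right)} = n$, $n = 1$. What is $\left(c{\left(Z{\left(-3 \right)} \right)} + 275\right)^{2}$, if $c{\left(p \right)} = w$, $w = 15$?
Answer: $84100$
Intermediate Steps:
$Z{\left(F \right)} = 1$
$c{\left(p \right)} = 15$
$\left(c{\left(Z{\left(-3 \right)} \right)} + 275\right)^{2} = \left(15 + 275\right)^{2} = 290^{2} = 84100$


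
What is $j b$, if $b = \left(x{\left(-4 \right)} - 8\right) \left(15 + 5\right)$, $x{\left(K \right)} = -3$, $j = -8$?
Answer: $1760$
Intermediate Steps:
$b = -220$ ($b = \left(-3 - 8\right) \left(15 + 5\right) = \left(-11\right) 20 = -220$)
$j b = \left(-8\right) \left(-220\right) = 1760$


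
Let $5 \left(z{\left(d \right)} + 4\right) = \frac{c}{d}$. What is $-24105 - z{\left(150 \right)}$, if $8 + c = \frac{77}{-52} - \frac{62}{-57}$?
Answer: $- \frac{53576498123}{2223000} \approx -24101.0$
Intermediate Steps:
$c = - \frac{24877}{2964}$ ($c = -8 + \left(\frac{77}{-52} - \frac{62}{-57}\right) = -8 + \left(77 \left(- \frac{1}{52}\right) - - \frac{62}{57}\right) = -8 + \left(- \frac{77}{52} + \frac{62}{57}\right) = -8 - \frac{1165}{2964} = - \frac{24877}{2964} \approx -8.3931$)
$z{\left(d \right)} = -4 - \frac{24877}{14820 d}$ ($z{\left(d \right)} = -4 + \frac{\left(- \frac{24877}{2964}\right) \frac{1}{d}}{5} = -4 - \frac{24877}{14820 d}$)
$-24105 - z{\left(150 \right)} = -24105 - \left(-4 - \frac{24877}{14820 \cdot 150}\right) = -24105 - \left(-4 - \frac{24877}{2223000}\right) = -24105 - - \frac{8916877}{2223000} = -24105 + \frac{8916877}{2223000} = - \frac{53576498123}{2223000}$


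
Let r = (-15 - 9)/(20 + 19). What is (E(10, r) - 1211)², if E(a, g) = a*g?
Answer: 250367329/169 ≈ 1.4815e+6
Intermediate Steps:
r = -8/13 (r = -24/39 = -24*1/39 = -8/13 ≈ -0.61539)
(E(10, r) - 1211)² = (10*(-8/13) - 1211)² = (-80/13 - 1211)² = (-15823/13)² = 250367329/169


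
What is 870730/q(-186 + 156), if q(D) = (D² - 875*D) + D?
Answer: 87073/2712 ≈ 32.107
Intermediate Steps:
q(D) = D² - 874*D
870730/q(-186 + 156) = 870730/(((-186 + 156)*(-874 + (-186 + 156)))) = 870730/((-30*(-874 - 30))) = 870730/((-30*(-904))) = 870730/27120 = 870730*(1/27120) = 87073/2712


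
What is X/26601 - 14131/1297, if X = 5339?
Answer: -368974048/34501497 ≈ -10.694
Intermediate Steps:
X/26601 - 14131/1297 = 5339/26601 - 14131/1297 = -368974048/34501497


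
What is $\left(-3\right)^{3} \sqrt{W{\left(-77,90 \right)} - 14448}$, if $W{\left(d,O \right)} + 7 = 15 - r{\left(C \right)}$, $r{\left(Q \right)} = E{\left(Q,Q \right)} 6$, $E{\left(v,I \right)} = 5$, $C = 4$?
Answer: $- 27 i \sqrt{14470} \approx - 3247.9 i$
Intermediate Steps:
$r{\left(Q \right)} = 30$ ($r{\left(Q \right)} = 5 \cdot 6 = 30$)
$W{\left(d,O \right)} = -22$ ($W{\left(d,O \right)} = -7 + \left(15 - 30\right) = -7 - 15 = -22$)
$\left(-3\right)^{3} \sqrt{W{\left(-77,90 \right)} - 14448} = \left(-3\right)^{3} \sqrt{-22 - 14448} = - 27 \sqrt{-14470} = - 27 i \sqrt{14470}$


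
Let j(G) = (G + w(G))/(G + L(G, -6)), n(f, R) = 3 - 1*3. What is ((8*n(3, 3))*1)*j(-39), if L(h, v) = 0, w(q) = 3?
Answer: 0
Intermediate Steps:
n(f, R) = 0 (n(f, R) = 3 - 3 = 0)
j(G) = (3 + G)/G (j(G) = (G + 3)/(G + 0) = (3 + G)/G)
((8*n(3, 3))*1)*j(-39) = ((8*0)*1)*((3 - 39)/(-39)) = (0*1)*(-1/39*(-36)) = 0*(12/13) = 0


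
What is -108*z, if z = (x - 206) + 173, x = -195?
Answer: 24624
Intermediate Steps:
z = -228 (z = (-195 - 206) + 173 = -401 + 173 = -228)
-108*z = -108*(-228) = 24624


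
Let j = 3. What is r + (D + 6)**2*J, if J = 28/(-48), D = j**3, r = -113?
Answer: -2993/4 ≈ -748.25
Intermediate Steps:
D = 27 (D = 3**3 = 27)
J = -7/12 (J = 28*(-1/48) = -7/12 ≈ -0.58333)
r + (D + 6)**2*J = -113 + (27 + 6)**2*(-7/12) = -113 + 33**2*(-7/12) = -113 + 1089*(-7/12) = -113 - 2541/4 = -2993/4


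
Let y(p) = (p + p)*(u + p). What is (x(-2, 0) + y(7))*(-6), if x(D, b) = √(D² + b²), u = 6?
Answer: -1104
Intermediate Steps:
y(p) = 2*p*(6 + p) (y(p) = (p + p)*(6 + p) = (2*p)*(6 + p) = 2*p*(6 + p))
(x(-2, 0) + y(7))*(-6) = (√((-2)² + 0²) + 2*7*(6 + 7))*(-6) = (√(4 + 0) + 2*7*13)*(-6) = (√4 + 182)*(-6) = (2 + 182)*(-6) = 184*(-6) = -1104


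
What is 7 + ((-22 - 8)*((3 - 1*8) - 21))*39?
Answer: 30427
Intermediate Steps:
7 + ((-22 - 8)*((3 - 1*8) - 21))*39 = 7 - 30*((3 - 8) - 21)*39 = 7 - 30*(-5 - 21)*39 = 7 - 30*(-26)*39 = 7 + 780*39 = 7 + 30420 = 30427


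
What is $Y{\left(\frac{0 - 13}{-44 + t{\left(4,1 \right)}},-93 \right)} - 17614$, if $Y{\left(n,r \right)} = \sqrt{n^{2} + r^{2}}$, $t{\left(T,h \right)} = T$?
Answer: $-17614 + \frac{\sqrt{13838569}}{40} \approx -17521.0$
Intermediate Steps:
$Y{\left(\frac{0 - 13}{-44 + t{\left(4,1 \right)}},-93 \right)} - 17614 = \sqrt{\left(\frac{0 - 13}{-44 + 4}\right)^{2} + \left(-93\right)^{2}} - 17614 = \sqrt{\left(- \frac{13}{-40}\right)^{2} + 8649} - 17614 = \sqrt{\left(\left(-13\right) \left(- \frac{1}{40}\right)\right)^{2} + 8649} - 17614 = \sqrt{\left(\frac{13}{40}\right)^{2} + 8649} - 17614 = \sqrt{\frac{169}{1600} + 8649} - 17614 = \sqrt{\frac{13838569}{1600}} - 17614 = \frac{\sqrt{13838569}}{40} - 17614 = -17614 + \frac{\sqrt{13838569}}{40}$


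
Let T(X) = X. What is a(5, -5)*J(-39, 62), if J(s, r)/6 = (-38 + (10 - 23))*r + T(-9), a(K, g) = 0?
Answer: 0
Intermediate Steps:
J(s, r) = -54 - 306*r (J(s, r) = 6*((-38 + (10 - 23))*r - 9) = 6*((-38 - 13)*r - 9) = 6*(-51*r - 9) = 6*(-9 - 51*r) = -54 - 306*r)
a(5, -5)*J(-39, 62) = 0*(-54 - 306*62) = 0*(-54 - 18972) = 0*(-19026) = 0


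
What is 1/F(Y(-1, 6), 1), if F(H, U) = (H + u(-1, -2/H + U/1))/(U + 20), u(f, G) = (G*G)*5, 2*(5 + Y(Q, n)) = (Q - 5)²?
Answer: 1183/934 ≈ 1.2666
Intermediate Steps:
Y(Q, n) = -5 + (-5 + Q)²/2 (Y(Q, n) = -5 + (Q - 5)²/2 = -5 + (-5 + Q)²/2)
u(f, G) = 5*G² (u(f, G) = G²*5 = 5*G²)
F(H, U) = (H + 5*(U - 2/H)²)/(20 + U) (F(H, U) = (H + 5*(-2/H + U/1)²)/(U + 20) = (H + 5*(-2/H + U*1)²)/(20 + U) = (H + 5*(-2/H + U)²)/(20 + U) = (H + 5*(U - 2/H)²)/(20 + U))
1/F(Y(-1, 6), 1) = 1/(((-5 + (-5 - 1)²/2)³ + 5*(-2 + (-5 + (-5 - 1)²/2)*1)²)/((-5 + (-5 - 1)²/2)²*(20 + 1))) = 1/(((-5 + (½)*(-6)²)³ + 5*(-2 + (-5 + (½)*(-6)²)*1)²)/((-5 + (½)*(-6)²)²*21)) = 1/((1/21)*((-5 + (½)*36)³ + 5*(-2 + (-5 + (½)*36)*1)²)/(-5 + (½)*36)²) = 1/((1/21)*((-5 + 18)³ + 5*(-2 + (-5 + 18)*1)²)/(-5 + 18)²) = 1/((1/21)*(13³ + 5*(-2 + 13*1)²)/13²) = 1/((1/169)*(1/21)*(2197 + 5*(-2 + 13)²)) = 1/((1/169)*(1/21)*(2197 + 5*11²)) = 1/((1/169)*(1/21)*(2197 + 5*121)) = 1/((1/169)*(1/21)*(2197 + 605)) = 1/((1/169)*(1/21)*2802) = 1/(934/1183) = 1183/934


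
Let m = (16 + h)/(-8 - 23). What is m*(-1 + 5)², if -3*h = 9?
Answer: -208/31 ≈ -6.7097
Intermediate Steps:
h = -3 (h = -⅓*9 = -3)
m = -13/31 (m = (16 - 3)/(-8 - 23) = 13/(-31) = 13*(-1/31) = -13/31 ≈ -0.41935)
m*(-1 + 5)² = -13*(-1 + 5)²/31 = -13/31*4² = -13/31*16 = -208/31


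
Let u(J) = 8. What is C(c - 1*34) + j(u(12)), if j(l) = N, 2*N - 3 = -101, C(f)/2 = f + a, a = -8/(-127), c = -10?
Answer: -17383/127 ≈ -136.87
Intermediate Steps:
a = 8/127 (a = -8*(-1/127) = 8/127 ≈ 0.062992)
C(f) = 16/127 + 2*f (C(f) = 2*(f + 8/127) = 2*(8/127 + f) = 16/127 + 2*f)
N = -49 (N = 3/2 + (½)*(-101) = 3/2 - 101/2 = -49)
j(l) = -49
C(c - 1*34) + j(u(12)) = (16/127 + 2*(-10 - 1*34)) - 49 = (16/127 + 2*(-10 - 34)) - 49 = (16/127 + 2*(-44)) - 49 = (16/127 - 88) - 49 = -11160/127 - 49 = -17383/127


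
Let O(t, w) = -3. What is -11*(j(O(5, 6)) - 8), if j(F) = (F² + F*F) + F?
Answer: -77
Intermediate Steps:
j(F) = F + 2*F² (j(F) = (F² + F²) + F = 2*F² + F = F + 2*F²)
-11*(j(O(5, 6)) - 8) = -11*(-3*(1 + 2*(-3)) - 8) = -11*(-3*(1 - 6) - 8) = -11*(-3*(-5) - 8) = -11*(15 - 8) = -11*7 = -77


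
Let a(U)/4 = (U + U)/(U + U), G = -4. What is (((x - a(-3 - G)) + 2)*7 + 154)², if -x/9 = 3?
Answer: 2401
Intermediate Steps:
x = -27 (x = -9*3 = -27)
a(U) = 4 (a(U) = 4*((U + U)/(U + U)) = 4*((2*U)/((2*U))) = 4*((2*U)*(1/(2*U))) = 4*1 = 4)
(((x - a(-3 - G)) + 2)*7 + 154)² = (((-27 - 1*4) + 2)*7 + 154)² = (((-27 - 4) + 2)*7 + 154)² = ((-31 + 2)*7 + 154)² = (-29*7 + 154)² = (-203 + 154)² = (-49)² = 2401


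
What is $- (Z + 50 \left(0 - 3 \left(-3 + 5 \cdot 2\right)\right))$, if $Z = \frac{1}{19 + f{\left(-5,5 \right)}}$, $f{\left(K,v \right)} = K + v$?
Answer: $\frac{19949}{19} \approx 1049.9$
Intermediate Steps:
$Z = \frac{1}{19}$ ($Z = \frac{1}{19 + \left(-5 + 5\right)} = \frac{1}{19 + 0} = \frac{1}{19} \approx 0.052632$)
$- (Z + 50 \left(0 - 3 \left(-3 + 5 \cdot 2\right)\right)) = - (\frac{1}{19} + 50 \left(0 - 3 \left(-3 + 5 \cdot 2\right)\right)) = - (\frac{1}{19} + 50 \left(0 - 3 \left(-3 + 10\right)\right)) = - (\frac{1}{19} + 50 \left(0 - 21\right)) = - (\frac{1}{19} + 50 \left(-21\right)) = - (\frac{1}{19} - 1050) = \left(-1\right) \left(- \frac{19949}{19}\right) = \frac{19949}{19}$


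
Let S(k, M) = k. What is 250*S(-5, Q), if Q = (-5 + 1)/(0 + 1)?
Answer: -1250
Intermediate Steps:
Q = -4 (Q = -4/1 = -4*1 = -4)
250*S(-5, Q) = 250*(-5) = -1250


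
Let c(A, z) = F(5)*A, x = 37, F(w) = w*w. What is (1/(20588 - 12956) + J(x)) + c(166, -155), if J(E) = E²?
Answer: 42121009/7632 ≈ 5519.0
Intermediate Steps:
F(w) = w²
c(A, z) = 25*A (c(A, z) = 5²*A = 25*A)
(1/(20588 - 12956) + J(x)) + c(166, -155) = (1/(20588 - 12956) + 37²) + 25*166 = (1/7632 + 1369) + 4150 = 10448209/7632 + 4150 = 42121009/7632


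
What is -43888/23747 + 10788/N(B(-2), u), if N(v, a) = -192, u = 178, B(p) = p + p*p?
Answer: -22050761/379952 ≈ -58.036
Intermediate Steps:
B(p) = p + p**2
-43888/23747 + 10788/N(B(-2), u) = -43888/23747 + 10788/(-192) = -43888*1/23747 + 10788*(-1/192) = -43888/23747 - 899/16 = -22050761/379952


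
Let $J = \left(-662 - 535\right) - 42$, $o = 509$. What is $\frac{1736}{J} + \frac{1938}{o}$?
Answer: $\frac{216794}{90093} \approx 2.4063$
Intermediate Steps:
$J = -1239$ ($J = -1197 - 42 = -1239$)
$\frac{1736}{J} + \frac{1938}{o} = \frac{1736}{-1239} + \frac{1938}{509} = 1736 \left(- \frac{1}{1239}\right) + 1938 \cdot \frac{1}{509} = - \frac{248}{177} + \frac{1938}{509} = \frac{216794}{90093}$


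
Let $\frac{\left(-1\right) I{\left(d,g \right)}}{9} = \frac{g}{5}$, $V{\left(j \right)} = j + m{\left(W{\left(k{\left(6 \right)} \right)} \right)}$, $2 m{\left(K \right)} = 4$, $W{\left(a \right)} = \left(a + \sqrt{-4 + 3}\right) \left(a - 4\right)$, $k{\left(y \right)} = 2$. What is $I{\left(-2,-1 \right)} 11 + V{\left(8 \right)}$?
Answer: $\frac{149}{5} \approx 29.8$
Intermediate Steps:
$W{\left(a \right)} = \left(-4 + a\right) \left(i + a\right)$ ($W{\left(a \right)} = \left(a + \sqrt{-1}\right) \left(-4 + a\right) = \left(a + i\right) \left(-4 + a\right) = \left(i + a\right) \left(-4 + a\right) = \left(-4 + a\right) \left(i + a\right)$)
$m{\left(K \right)} = 2$ ($m{\left(K \right)} = \frac{1}{2} \cdot 4 = 2$)
$V{\left(j \right)} = 2 + j$ ($V{\left(j \right)} = j + 2 = 2 + j$)
$I{\left(d,g \right)} = - \frac{9 g}{5}$ ($I{\left(d,g \right)} = - 9 \frac{g}{5} = - \frac{9 g}{5}$)
$I{\left(-2,-1 \right)} 11 + V{\left(8 \right)} = \left(- \frac{9}{5}\right) \left(-1\right) 11 + \left(2 + 8\right) = \frac{9}{5} \cdot 11 + 10 = \frac{99}{5} + 10 = \frac{149}{5}$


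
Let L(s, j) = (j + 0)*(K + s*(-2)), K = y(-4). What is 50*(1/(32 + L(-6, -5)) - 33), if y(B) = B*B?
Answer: -89125/54 ≈ -1650.5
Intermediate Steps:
y(B) = B**2
K = 16 (K = (-4)**2 = 16)
L(s, j) = j*(16 - 2*s) (L(s, j) = (j + 0)*(16 + s*(-2)) = j*(16 - 2*s))
50*(1/(32 + L(-6, -5)) - 33) = 50*(1/(32 + 2*(-5)*(8 - 1*(-6))) - 33) = 50*(1/(32 + 2*(-5)*(8 + 6)) - 33) = 50*(1/(32 + 2*(-5)*14) - 33) = 50*(1/(32 - 140) - 33) = 50*(1/(-108) - 33) = 50*(-1/108 - 33) = 50*(-3565/108) = -89125/54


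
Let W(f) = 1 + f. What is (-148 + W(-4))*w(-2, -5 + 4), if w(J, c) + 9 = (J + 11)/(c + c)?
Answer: 4077/2 ≈ 2038.5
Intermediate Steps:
w(J, c) = -9 + (11 + J)/(2*c) (w(J, c) = -9 + (J + 11)/(c + c) = -9 + (11 + J)/((2*c)) = -9 + (11 + J)*(1/(2*c)) = -9 + (11 + J)/(2*c))
(-148 + W(-4))*w(-2, -5 + 4) = (-148 + (1 - 4))*((11 - 2 - 18*(-5 + 4))/(2*(-5 + 4))) = (-148 - 3)*((½)*(11 - 2 - 18*(-1))/(-1)) = -151*(-1)*(11 - 2 + 18)/2 = -151*(-1)*27/2 = -151*(-27/2) = 4077/2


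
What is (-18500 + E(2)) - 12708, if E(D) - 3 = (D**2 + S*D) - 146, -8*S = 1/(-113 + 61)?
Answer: -6520175/208 ≈ -31347.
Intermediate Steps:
S = 1/416 (S = -1/(8*(-113 + 61)) = -1/8/(-52) = -1/8*(-1/52) = 1/416 ≈ 0.0024038)
E(D) = -143 + D**2 + D/416 (E(D) = 3 + ((D**2 + D/416) - 146) = 3 + (-146 + D**2 + D/416) = -143 + D**2 + D/416)
(-18500 + E(2)) - 12708 = (-18500 + (-143 + 2**2 + (1/416)*2)) - 12708 = (-18500 + (-143 + 4 + 1/208)) - 12708 = (-18500 - 28911/208) - 12708 = -3876911/208 - 12708 = -6520175/208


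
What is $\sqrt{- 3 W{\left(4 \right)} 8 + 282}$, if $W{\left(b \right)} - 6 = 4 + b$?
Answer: $3 i \sqrt{6} \approx 7.3485 i$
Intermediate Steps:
$W{\left(b \right)} = 10 + b$ ($W{\left(b \right)} = 6 + \left(4 + b\right) = 10 + b$)
$\sqrt{- 3 W{\left(4 \right)} 8 + 282} = \sqrt{- 3 \left(10 + 4\right) 8 + 282} = \sqrt{\left(-3\right) 14 \cdot 8 + 282} = \sqrt{\left(-42\right) 8 + 282} = \sqrt{-336 + 282} = \sqrt{-54} = 3 i \sqrt{6}$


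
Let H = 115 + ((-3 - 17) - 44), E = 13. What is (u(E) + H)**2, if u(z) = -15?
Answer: 1296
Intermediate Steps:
H = 51 (H = 115 + (-20 - 44) = 115 - 64 = 51)
(u(E) + H)**2 = (-15 + 51)**2 = 36**2 = 1296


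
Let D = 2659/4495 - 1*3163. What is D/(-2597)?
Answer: 2030718/1667645 ≈ 1.2177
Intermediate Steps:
D = -14215026/4495 (D = 2659*(1/4495) - 3163 = 2659/4495 - 3163 = -14215026/4495 ≈ -3162.4)
D/(-2597) = -14215026/4495/(-2597) = -14215026/4495*(-1/2597) = 2030718/1667645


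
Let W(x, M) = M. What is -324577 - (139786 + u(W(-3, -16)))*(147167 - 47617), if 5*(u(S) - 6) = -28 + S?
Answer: -13915742137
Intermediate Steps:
u(S) = ⅖ + S/5 (u(S) = 6 + (-28 + S)/5 = 6 + (-28/5 + S/5) = ⅖ + S/5)
-324577 - (139786 + u(W(-3, -16)))*(147167 - 47617) = -324577 - (139786 + (⅖ + (⅕)*(-16)))*(147167 - 47617) = -324577 - (139786 + (⅖ - 16/5))*99550 = -324577 - (139786 - 14/5)*99550 = -324577 - 698916*99550/5 = -324577 - 1*13915417560 = -324577 - 13915417560 = -13915742137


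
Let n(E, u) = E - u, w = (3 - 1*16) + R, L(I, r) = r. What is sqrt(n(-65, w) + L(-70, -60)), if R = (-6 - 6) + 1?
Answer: I*sqrt(101) ≈ 10.05*I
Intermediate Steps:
R = -11 (R = -12 + 1 = -11)
w = -24 (w = (3 - 1*16) - 11 = (3 - 16) - 11 = -13 - 11 = -24)
sqrt(n(-65, w) + L(-70, -60)) = sqrt((-65 - 1*(-24)) - 60) = sqrt((-65 + 24) - 60) = sqrt(-41 - 60) = sqrt(-101) = I*sqrt(101)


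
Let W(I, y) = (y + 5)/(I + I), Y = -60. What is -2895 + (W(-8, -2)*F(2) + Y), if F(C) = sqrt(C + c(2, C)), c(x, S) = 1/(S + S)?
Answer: -94569/32 ≈ -2955.3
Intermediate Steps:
c(x, S) = 1/(2*S)
W(I, y) = (5 + y)/(2*I) (W(I, y) = (5 + y)/((2*I)) = (5 + y)*(1/(2*I)) = (5 + y)/(2*I))
F(C) = sqrt(C + 1/(2*C))
-2895 + (W(-8, -2)*F(2) + Y) = -2895 + (((1/2)*(5 - 2)/(-8))*(sqrt(2/2 + 4*2)/2) - 60) = -2895 + (((1/2)*(-1/8)*3)*(sqrt(2*(1/2) + 8)/2) - 60) = -2895 + (-3*sqrt(1 + 8)/32 - 60) = -2895 + (-3*sqrt(9)/32 - 60) = -2895 + (-3*3/32 - 60) = -2895 + (-3/16*3/2 - 60) = -2895 + (-9/32 - 60) = -2895 - 1929/32 = -94569/32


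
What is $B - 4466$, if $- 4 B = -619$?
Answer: $- \frac{17245}{4} \approx -4311.3$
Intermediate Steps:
$B = \frac{619}{4}$ ($B = \left(- \frac{1}{4}\right) \left(-619\right) = \frac{619}{4} \approx 154.75$)
$B - 4466 = \frac{619}{4} - 4466 = - \frac{17245}{4}$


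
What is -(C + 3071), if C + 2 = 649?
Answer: -3718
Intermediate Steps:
C = 647 (C = -2 + 649 = 647)
-(C + 3071) = -(647 + 3071) = -1*3718 = -3718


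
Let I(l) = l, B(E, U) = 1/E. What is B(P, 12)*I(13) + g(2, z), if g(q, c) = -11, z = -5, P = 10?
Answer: -97/10 ≈ -9.7000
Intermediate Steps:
B(P, 12)*I(13) + g(2, z) = 13/10 - 11 = -97/10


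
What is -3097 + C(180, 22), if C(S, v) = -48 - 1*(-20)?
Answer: -3125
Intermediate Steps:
C(S, v) = -28 (C(S, v) = -48 + 20 = -28)
-3097 + C(180, 22) = -3097 - 28 = -3125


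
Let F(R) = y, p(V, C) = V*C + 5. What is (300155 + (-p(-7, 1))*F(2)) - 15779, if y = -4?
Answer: 284368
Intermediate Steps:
p(V, C) = 5 + C*V (p(V, C) = C*V + 5 = 5 + C*V)
F(R) = -4
(300155 + (-p(-7, 1))*F(2)) - 15779 = (300155 - (5 + 1*(-7))*(-4)) - 15779 = (300155 - (5 - 7)*(-4)) - 15779 = (300155 - 1*(-2)*(-4)) - 15779 = (300155 + 2*(-4)) - 15779 = (300155 - 8) - 15779 = 300147 - 15779 = 284368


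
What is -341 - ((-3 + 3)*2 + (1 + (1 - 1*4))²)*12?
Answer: -389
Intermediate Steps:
-341 - ((-3 + 3)*2 + (1 + (1 - 1*4))²)*12 = -341 - (0*2 + (1 + (1 - 4))²)*12 = -341 - (0 + (1 - 3)²)*12 = -341 - (0 + (-2)²)*12 = -341 - (0 + 4)*12 = -341 - 4*12 = -341 - 1*48 = -341 - 48 = -389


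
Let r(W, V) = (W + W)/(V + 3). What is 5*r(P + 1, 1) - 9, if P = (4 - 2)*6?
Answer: 47/2 ≈ 23.500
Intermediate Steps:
P = 12 (P = 2*6 = 12)
r(W, V) = 2*W/(3 + V) (r(W, V) = (2*W)/(3 + V) = 2*W/(3 + V))
5*r(P + 1, 1) - 9 = 5*(2*(12 + 1)/(3 + 1)) - 9 = 5*(2*13/4) - 9 = 5*(2*13*(¼)) - 9 = 5*(13/2) - 9 = 65/2 - 9 = 47/2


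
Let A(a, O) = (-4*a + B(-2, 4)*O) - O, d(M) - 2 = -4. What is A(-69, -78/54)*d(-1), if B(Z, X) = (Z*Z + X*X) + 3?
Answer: -4396/9 ≈ -488.44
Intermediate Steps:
B(Z, X) = 3 + X² + Z² (B(Z, X) = (Z² + X²) + 3 = (X² + Z²) + 3 = 3 + X² + Z²)
d(M) = -2 (d(M) = 2 - 4 = -2)
A(a, O) = -4*a + 22*O (A(a, O) = (-4*a + (3 + 4² + (-2)²)*O) - O = (-4*a + (3 + 16 + 4)*O) - O = (-4*a + 23*O) - O = -4*a + 22*O)
A(-69, -78/54)*d(-1) = (-4*(-69) + 22*(-78/54))*(-2) = (276 + 22*(-78*1/54))*(-2) = (276 + 22*(-13/9))*(-2) = (276 - 286/9)*(-2) = (2198/9)*(-2) = -4396/9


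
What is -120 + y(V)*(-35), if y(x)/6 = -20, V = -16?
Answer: 4080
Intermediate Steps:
y(x) = -120 (y(x) = 6*(-20) = -120)
-120 + y(V)*(-35) = -120 - 120*(-35) = -120 + 4200 = 4080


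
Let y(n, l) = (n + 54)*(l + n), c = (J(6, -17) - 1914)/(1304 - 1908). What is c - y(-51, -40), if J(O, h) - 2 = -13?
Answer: 166817/604 ≈ 276.19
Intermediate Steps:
J(O, h) = -11 (J(O, h) = 2 - 13 = -11)
c = 1925/604 (c = (-11 - 1914)/(1304 - 1908) = -1925/(-604) = -1925*(-1/604) = 1925/604 ≈ 3.1871)
y(n, l) = (54 + n)*(l + n)
c - y(-51, -40) = 1925/604 - ((-51)² + 54*(-40) + 54*(-51) - 40*(-51)) = 1925/604 - (2601 - 2160 - 2754 + 2040) = 1925/604 - 1*(-273) = 1925/604 + 273 = 166817/604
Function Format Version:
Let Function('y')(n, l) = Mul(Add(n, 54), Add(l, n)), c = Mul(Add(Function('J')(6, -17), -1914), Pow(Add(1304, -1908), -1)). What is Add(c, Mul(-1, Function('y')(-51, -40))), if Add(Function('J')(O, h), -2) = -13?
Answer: Rational(166817, 604) ≈ 276.19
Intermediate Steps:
Function('J')(O, h) = -11 (Function('J')(O, h) = Add(2, -13) = -11)
c = Rational(1925, 604) (c = Mul(Add(-11, -1914), Pow(Add(1304, -1908), -1)) = Mul(-1925, Pow(-604, -1)) = Mul(-1925, Rational(-1, 604)) = Rational(1925, 604) ≈ 3.1871)
Function('y')(n, l) = Mul(Add(54, n), Add(l, n))
Add(c, Mul(-1, Function('y')(-51, -40))) = Add(Rational(1925, 604), Mul(-1, Add(Pow(-51, 2), Mul(54, -40), Mul(54, -51), Mul(-40, -51)))) = Add(Rational(1925, 604), Mul(-1, Add(2601, -2160, -2754, 2040))) = Add(Rational(1925, 604), Mul(-1, -273)) = Add(Rational(1925, 604), 273) = Rational(166817, 604)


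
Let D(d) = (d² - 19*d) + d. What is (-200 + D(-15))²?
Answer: 87025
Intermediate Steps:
D(d) = d² - 18*d
(-200 + D(-15))² = (-200 - 15*(-18 - 15))² = (-200 - 15*(-33))² = (-200 + 495)² = 295² = 87025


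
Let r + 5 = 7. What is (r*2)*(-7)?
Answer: -28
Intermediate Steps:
r = 2 (r = -5 + 7 = 2)
(r*2)*(-7) = (2*2)*(-7) = 4*(-7) = -28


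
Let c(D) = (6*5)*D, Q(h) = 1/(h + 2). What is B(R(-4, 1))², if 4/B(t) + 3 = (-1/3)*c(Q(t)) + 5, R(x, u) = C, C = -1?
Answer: ¼ ≈ 0.25000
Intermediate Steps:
Q(h) = 1/(2 + h)
c(D) = 30*D
R(x, u) = -1
B(t) = 4/(2 - 10/(2 + t)) (B(t) = 4/(-3 + ((-1/3)*(30/(2 + t)) + 5)) = 4/(-3 + ((-1*⅓)*(30/(2 + t)) + 5)) = 4/(-3 + (-10/(2 + t) + 5)) = 4/(-3 + (5 - 10/(2 + t))) = 4/(2 - 10/(2 + t)))
B(R(-4, 1))² = (2*(2 - 1)/(-3 - 1))² = (2*1/(-4))² = (2*(-¼)*1)² = (-½)² = ¼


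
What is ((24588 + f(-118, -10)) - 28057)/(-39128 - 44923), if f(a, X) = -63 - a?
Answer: 1138/28017 ≈ 0.040618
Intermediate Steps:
((24588 + f(-118, -10)) - 28057)/(-39128 - 44923) = ((24588 + (-63 - 1*(-118))) - 28057)/(-39128 - 44923) = ((24588 + (-63 + 118)) - 28057)/(-84051) = ((24588 + 55) - 28057)*(-1/84051) = (24643 - 28057)*(-1/84051) = -3414*(-1/84051) = 1138/28017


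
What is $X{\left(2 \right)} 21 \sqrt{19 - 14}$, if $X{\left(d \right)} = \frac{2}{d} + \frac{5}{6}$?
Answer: $\frac{77 \sqrt{5}}{2} \approx 86.089$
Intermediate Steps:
$X{\left(d \right)} = \frac{5}{6} + \frac{2}{d}$ ($X{\left(d \right)} = \frac{2}{d} + 5 \cdot \frac{1}{6} = \frac{2}{d} + \frac{5}{6} = \frac{5}{6} + \frac{2}{d}$)
$X{\left(2 \right)} 21 \sqrt{19 - 14} = \left(\frac{5}{6} + \frac{2}{2}\right) 21 \sqrt{19 - 14} = \left(\frac{5}{6} + 2 \cdot \frac{1}{2}\right) 21 \sqrt{5} = \left(\frac{5}{6} + 1\right) 21 \sqrt{5} = \frac{11}{6} \cdot 21 \sqrt{5} = \frac{77 \sqrt{5}}{2}$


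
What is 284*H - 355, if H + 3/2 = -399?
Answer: -114097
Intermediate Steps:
H = -801/2 (H = -3/2 - 399 = -801/2 ≈ -400.50)
284*H - 355 = 284*(-801/2) - 355 = -113742 - 355 = -114097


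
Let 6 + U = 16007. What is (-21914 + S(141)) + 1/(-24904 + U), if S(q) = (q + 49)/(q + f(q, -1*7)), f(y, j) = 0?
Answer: -27507456793/1255323 ≈ -21913.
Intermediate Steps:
U = 16001 (U = -6 + 16007 = 16001)
S(q) = (49 + q)/q (S(q) = (q + 49)/(q + 0) = (49 + q)/q)
(-21914 + S(141)) + 1/(-24904 + U) = (-21914 + (49 + 141)/141) + 1/(-24904 + 16001) = (-21914 + (1/141)*190) + 1/(-8903) = (-21914 + 190/141) - 1/8903 = -3089684/141 - 1/8903 = -27507456793/1255323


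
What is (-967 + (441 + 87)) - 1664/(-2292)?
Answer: -251131/573 ≈ -438.27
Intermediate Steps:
(-967 + (441 + 87)) - 1664/(-2292) = (-967 + 528) - 1664*(-1/2292) = -439 + 416/573 = -251131/573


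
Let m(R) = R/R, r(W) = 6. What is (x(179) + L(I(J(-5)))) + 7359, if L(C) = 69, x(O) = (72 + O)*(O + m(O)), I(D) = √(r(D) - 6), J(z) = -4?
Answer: 52608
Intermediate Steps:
I(D) = 0 (I(D) = √(6 - 6) = √0 = 0)
m(R) = 1
x(O) = (1 + O)*(72 + O) (x(O) = (72 + O)*(O + 1) = (72 + O)*(1 + O) = (1 + O)*(72 + O))
(x(179) + L(I(J(-5)))) + 7359 = ((72 + 179² + 73*179) + 69) + 7359 = ((72 + 32041 + 13067) + 69) + 7359 = (45180 + 69) + 7359 = 45249 + 7359 = 52608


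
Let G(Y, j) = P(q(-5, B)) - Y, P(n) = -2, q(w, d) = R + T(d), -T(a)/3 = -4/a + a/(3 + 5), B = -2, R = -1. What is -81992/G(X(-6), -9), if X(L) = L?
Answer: -20498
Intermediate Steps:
T(a) = 12/a - 3*a/8 (T(a) = -3*(-4/a + a/(3 + 5)) = -3*(-4/a + a/8) = 12/a - 3*a/8)
q(w, d) = -1 + 12/d - 3*d/8 (q(w, d) = -1 + (12/d - 3*d/8) = -1 + 12/d - 3*d/8)
G(Y, j) = -2 - Y
-81992/G(X(-6), -9) = -81992/(-2 - 1*(-6)) = -81992/(-2 + 6) = -81992/4 = -81992*1/4 = -20498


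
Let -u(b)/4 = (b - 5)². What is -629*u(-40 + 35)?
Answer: 251600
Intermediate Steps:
u(b) = -4*(-5 + b)² (u(b) = -4*(b - 5)² = -4*(-5 + b)²)
-629*u(-40 + 35) = -(-2516)*(-5 + (-40 + 35))² = -(-2516)*(-5 - 5)² = -(-2516)*(-10)² = -(-2516)*100 = -629*(-400) = 251600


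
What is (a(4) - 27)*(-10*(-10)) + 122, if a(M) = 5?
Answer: -2078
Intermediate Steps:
(a(4) - 27)*(-10*(-10)) + 122 = (5 - 27)*(-10*(-10)) + 122 = -22*100 + 122 = -2200 + 122 = -2078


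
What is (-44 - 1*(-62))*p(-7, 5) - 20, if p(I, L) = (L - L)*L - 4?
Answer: -92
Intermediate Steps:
p(I, L) = -4 (p(I, L) = 0*L - 4 = 0 - 4 = -4)
(-44 - 1*(-62))*p(-7, 5) - 20 = (-44 - 1*(-62))*(-4) - 20 = (-44 + 62)*(-4) - 20 = 18*(-4) - 20 = -72 - 20 = -92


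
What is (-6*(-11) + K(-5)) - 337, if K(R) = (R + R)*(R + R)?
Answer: -171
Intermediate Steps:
K(R) = 4*R² (K(R) = (2*R)*(2*R) = 4*R²)
(-6*(-11) + K(-5)) - 337 = (-6*(-11) + 4*(-5)²) - 337 = (66 + 4*25) - 337 = (66 + 100) - 337 = 166 - 337 = -171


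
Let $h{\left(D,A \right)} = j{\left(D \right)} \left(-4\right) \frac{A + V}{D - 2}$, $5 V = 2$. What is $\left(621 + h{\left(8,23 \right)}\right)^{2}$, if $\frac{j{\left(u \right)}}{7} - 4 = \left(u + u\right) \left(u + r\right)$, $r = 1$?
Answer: $\frac{6037756209}{25} \approx 2.4151 \cdot 10^{8}$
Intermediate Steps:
$V = \frac{2}{5}$ ($V = \frac{1}{5} \cdot 2 = \frac{2}{5} \approx 0.4$)
$j{\left(u \right)} = 28 + 14 u \left(1 + u\right)$ ($j{\left(u \right)} = 28 + 7 \left(u + u\right) \left(u + 1\right) = 28 + 7 \cdot 2 u \left(1 + u\right) = 28 + 14 u \left(1 + u\right)$)
$h{\left(D,A \right)} = \frac{\left(\frac{2}{5} + A\right) \left(-112 - 56 D - 56 D^{2}\right)}{-2 + D}$ ($h{\left(D,A \right)} = \left(28 + 14 D + 14 D^{2}\right) \left(-4\right) \frac{A + \frac{2}{5}}{D - 2} = \left(-112 - 56 D - 56 D^{2}\right) \frac{\frac{2}{5} + A}{-2 + D} = \frac{\left(\frac{2}{5} + A\right) \left(-112 - 56 D - 56 D^{2}\right)}{-2 + D}$)
$\left(621 + h{\left(8,23 \right)}\right)^{2} = \left(621 - \frac{56 \left(2 + 5 \cdot 23\right) \left(2 + 8 + 8^{2}\right)}{-10 + 5 \cdot 8}\right)^{2} = \left(621 - \frac{56 \left(2 + 115\right) \left(2 + 8 + 64\right)}{-10 + 40}\right)^{2} = \left(621 - 56 \cdot \frac{1}{30} \cdot 117 \cdot 74\right)^{2} = \left(621 - \frac{28}{15} \cdot 117 \cdot 74\right)^{2} = \left(621 - \frac{80808}{5}\right)^{2} = \left(- \frac{77703}{5}\right)^{2} = \frac{6037756209}{25}$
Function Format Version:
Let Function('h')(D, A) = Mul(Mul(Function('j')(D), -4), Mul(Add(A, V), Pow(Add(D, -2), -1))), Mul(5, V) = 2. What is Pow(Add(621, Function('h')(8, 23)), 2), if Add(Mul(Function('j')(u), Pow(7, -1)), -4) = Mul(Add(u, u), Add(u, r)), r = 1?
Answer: Rational(6037756209, 25) ≈ 2.4151e+8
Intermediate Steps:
V = Rational(2, 5) (V = Mul(Rational(1, 5), 2) = Rational(2, 5) ≈ 0.40000)
Function('j')(u) = Add(28, Mul(14, u, Add(1, u))) (Function('j')(u) = Add(28, Mul(7, Mul(Add(u, u), Add(u, 1)))) = Add(28, Mul(7, Mul(Mul(2, u), Add(1, u)))) = Add(28, Mul(7, Mul(2, u, Add(1, u)))) = Add(28, Mul(14, u, Add(1, u))))
Function('h')(D, A) = Mul(Pow(Add(-2, D), -1), Add(Rational(2, 5), A), Add(-112, Mul(-56, D), Mul(-56, Pow(D, 2)))) (Function('h')(D, A) = Mul(Mul(Add(28, Mul(14, D), Mul(14, Pow(D, 2))), -4), Mul(Add(A, Rational(2, 5)), Pow(Add(D, -2), -1))) = Mul(Add(-112, Mul(-56, D), Mul(-56, Pow(D, 2))), Mul(Add(Rational(2, 5), A), Pow(Add(-2, D), -1))) = Mul(Add(-112, Mul(-56, D), Mul(-56, Pow(D, 2))), Mul(Pow(Add(-2, D), -1), Add(Rational(2, 5), A))) = Mul(Pow(Add(-2, D), -1), Add(Rational(2, 5), A), Add(-112, Mul(-56, D), Mul(-56, Pow(D, 2)))))
Pow(Add(621, Function('h')(8, 23)), 2) = Pow(Add(621, Mul(-56, Pow(Add(-10, Mul(5, 8)), -1), Add(2, Mul(5, 23)), Add(2, 8, Pow(8, 2)))), 2) = Pow(Add(621, Mul(-56, Pow(Add(-10, 40), -1), Add(2, 115), Add(2, 8, 64))), 2) = Pow(Add(621, Mul(-56, Pow(30, -1), 117, 74)), 2) = Pow(Add(621, Mul(-56, Rational(1, 30), 117, 74)), 2) = Pow(Add(621, Rational(-80808, 5)), 2) = Pow(Rational(-77703, 5), 2) = Rational(6037756209, 25)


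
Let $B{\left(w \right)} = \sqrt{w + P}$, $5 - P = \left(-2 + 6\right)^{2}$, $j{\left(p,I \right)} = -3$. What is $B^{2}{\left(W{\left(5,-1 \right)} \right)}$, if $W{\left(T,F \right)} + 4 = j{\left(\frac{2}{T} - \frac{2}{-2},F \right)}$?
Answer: $-18$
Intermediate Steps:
$W{\left(T,F \right)} = -7$ ($W{\left(T,F \right)} = -4 - 3 = -7$)
$P = -11$ ($P = 5 - \left(-2 + 6\right)^{2} = 5 - 4^{2} = 5 - 16 = -11$)
$B{\left(w \right)} = \sqrt{-11 + w}$ ($B{\left(w \right)} = \sqrt{w - 11} = \sqrt{-11 + w}$)
$B^{2}{\left(W{\left(5,-1 \right)} \right)} = \left(\sqrt{-11 - 7}\right)^{2} = \left(\sqrt{-18}\right)^{2} = \left(3 i \sqrt{2}\right)^{2} = -18$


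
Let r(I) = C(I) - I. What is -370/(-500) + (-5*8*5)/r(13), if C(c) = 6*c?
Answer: -1519/650 ≈ -2.3369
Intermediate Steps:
r(I) = 5*I (r(I) = 6*I - I = 5*I)
-370/(-500) + (-5*8*5)/r(13) = -370/(-500) + (-5*8*5)/((5*13)) = -370*(-1/500) - 40*5/65 = 37/50 - 200*1/65 = 37/50 - 40/13 = -1519/650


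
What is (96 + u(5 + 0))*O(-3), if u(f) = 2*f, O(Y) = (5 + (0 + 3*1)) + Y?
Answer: 530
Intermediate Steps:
O(Y) = 8 + Y (O(Y) = (5 + (0 + 3)) + Y = (5 + 3) + Y = 8 + Y)
(96 + u(5 + 0))*O(-3) = (96 + 2*(5 + 0))*(8 - 3) = (96 + 2*5)*5 = (96 + 10)*5 = 106*5 = 530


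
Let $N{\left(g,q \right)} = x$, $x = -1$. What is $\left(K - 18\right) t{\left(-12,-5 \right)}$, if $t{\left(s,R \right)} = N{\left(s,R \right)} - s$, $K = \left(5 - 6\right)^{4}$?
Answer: $-187$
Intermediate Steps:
$K = 1$ ($K = \left(5 - 6\right)^{4} = \left(-1\right)^{4} = 1$)
$N{\left(g,q \right)} = -1$
$t{\left(s,R \right)} = -1 - s$
$\left(K - 18\right) t{\left(-12,-5 \right)} = \left(1 - 18\right) \left(-1 - -12\right) = - 17 \left(-1 + 12\right) = \left(-17\right) 11 = -187$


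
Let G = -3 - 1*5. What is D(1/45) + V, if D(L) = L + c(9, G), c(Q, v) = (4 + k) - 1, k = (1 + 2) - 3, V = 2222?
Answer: 100126/45 ≈ 2225.0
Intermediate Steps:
k = 0 (k = 3 - 3 = 0)
G = -8 (G = -3 - 5 = -8)
c(Q, v) = 3 (c(Q, v) = (4 + 0) - 1 = 4 - 1 = 3)
D(L) = 3 + L (D(L) = L + 3 = 3 + L)
D(1/45) + V = (3 + 1/45) + 2222 = 136/45 + 2222 = 100126/45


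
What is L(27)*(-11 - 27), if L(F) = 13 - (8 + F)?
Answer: 836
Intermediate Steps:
L(F) = 5 - F (L(F) = 13 + (-8 - F) = 5 - F)
L(27)*(-11 - 27) = (5 - 1*27)*(-11 - 27) = (5 - 27)*(-38) = -22*(-38) = 836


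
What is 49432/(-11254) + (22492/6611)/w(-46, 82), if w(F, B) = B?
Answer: -6636015274/1525203977 ≈ -4.3509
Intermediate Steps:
49432/(-11254) + (22492/6611)/w(-46, 82) = 49432/(-11254) + (22492/6611)/82 = 49432*(-1/11254) + (22492*(1/6611))*(1/82) = -24716/5627 + (22492/6611)*(1/82) = -24716/5627 + 11246/271051 = -6636015274/1525203977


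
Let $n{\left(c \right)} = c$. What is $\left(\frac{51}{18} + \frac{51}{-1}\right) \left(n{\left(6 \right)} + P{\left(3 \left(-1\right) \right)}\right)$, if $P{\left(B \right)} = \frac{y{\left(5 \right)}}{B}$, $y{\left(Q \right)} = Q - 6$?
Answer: $- \frac{5491}{18} \approx -305.06$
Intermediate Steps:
$y{\left(Q \right)} = -6 + Q$ ($y{\left(Q \right)} = Q - 6 = -6 + Q$)
$P{\left(B \right)} = - \frac{1}{B}$ ($P{\left(B \right)} = \frac{-6 + 5}{B} = - \frac{1}{B}$)
$\left(\frac{51}{18} + \frac{51}{-1}\right) \left(n{\left(6 \right)} + P{\left(3 \left(-1\right) \right)}\right) = \left(\frac{51}{18} + \frac{51}{-1}\right) \left(6 - \frac{1}{3 \left(-1\right)}\right) = \left(51 \cdot \frac{1}{18} + 51 \left(-1\right)\right) \left(6 - \frac{1}{-3}\right) = \left(\frac{17}{6} - 51\right) \left(6 - - \frac{1}{3}\right) = - \frac{289 \left(6 + \frac{1}{3}\right)}{6} = \left(- \frac{289}{6}\right) \frac{19}{3} = - \frac{5491}{18}$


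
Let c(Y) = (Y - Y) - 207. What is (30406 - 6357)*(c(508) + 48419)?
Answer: 1159450388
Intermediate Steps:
c(Y) = -207 (c(Y) = 0 - 207 = -207)
(30406 - 6357)*(c(508) + 48419) = (30406 - 6357)*(-207 + 48419) = 24049*48212 = 1159450388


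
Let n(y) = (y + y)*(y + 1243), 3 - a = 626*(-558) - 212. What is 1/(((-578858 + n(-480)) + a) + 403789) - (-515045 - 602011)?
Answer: 623346291455/558026 ≈ 1.1171e+6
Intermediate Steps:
a = 349523 (a = 3 - (626*(-558) - 212) = 3 - (-349308 - 212) = 3 - 1*(-349520) = 3 + 349520 = 349523)
n(y) = 2*y*(1243 + y) (n(y) = (2*y)*(1243 + y) = 2*y*(1243 + y))
1/(((-578858 + n(-480)) + a) + 403789) - (-515045 - 602011) = 1/(((-578858 + 2*(-480)*(1243 - 480)) + 349523) + 403789) - (-515045 - 602011) = 1/(((-578858 + 2*(-480)*763) + 349523) + 403789) - 1*(-1117056) = 1/(((-578858 - 732480) + 349523) + 403789) + 1117056 = 1/((-1311338 + 349523) + 403789) + 1117056 = 1/(-961815 + 403789) + 1117056 = 1/(-558026) + 1117056 = -1/558026 + 1117056 = 623346291455/558026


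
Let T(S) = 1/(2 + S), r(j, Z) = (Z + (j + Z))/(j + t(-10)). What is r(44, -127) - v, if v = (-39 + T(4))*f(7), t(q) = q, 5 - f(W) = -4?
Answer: 11673/34 ≈ 343.32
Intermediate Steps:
f(W) = 9 (f(W) = 5 - 1*(-4) = 5 + 4 = 9)
r(j, Z) = (j + 2*Z)/(-10 + j) (r(j, Z) = (Z + (j + Z))/(j - 10) = (Z + (Z + j))/(-10 + j) = (j + 2*Z)/(-10 + j))
v = -699/2 (v = (-39 + 1/(2 + 4))*9 = (-39 + 1/6)*9 = (-39 + ⅙)*9 = -233/6*9 = -699/2 ≈ -349.50)
r(44, -127) - v = (44 + 2*(-127))/(-10 + 44) - 1*(-699/2) = (44 - 254)/34 + 699/2 = (1/34)*(-210) + 699/2 = -105/17 + 699/2 = 11673/34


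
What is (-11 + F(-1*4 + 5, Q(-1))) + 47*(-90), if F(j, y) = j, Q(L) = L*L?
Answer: -4240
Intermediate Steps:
Q(L) = L**2
(-11 + F(-1*4 + 5, Q(-1))) + 47*(-90) = (-11 + (-1*4 + 5)) + 47*(-90) = (-11 + (-4 + 5)) - 4230 = (-11 + 1) - 4230 = -10 - 4230 = -4240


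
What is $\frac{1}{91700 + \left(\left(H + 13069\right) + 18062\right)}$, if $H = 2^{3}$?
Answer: $\frac{1}{122839} \approx 8.1407 \cdot 10^{-6}$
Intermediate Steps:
$H = 8$
$\frac{1}{91700 + \left(\left(H + 13069\right) + 18062\right)} = \frac{1}{91700 + \left(\left(8 + 13069\right) + 18062\right)} = \frac{1}{91700 + \left(13077 + 18062\right)} = \frac{1}{91700 + 31139} = \frac{1}{122839}$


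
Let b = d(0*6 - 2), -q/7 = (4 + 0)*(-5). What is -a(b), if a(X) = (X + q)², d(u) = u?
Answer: -19044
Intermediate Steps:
q = 140 (q = -7*(4 + 0)*(-5) = -28*(-5) = -7*(-20) = 140)
b = -2 (b = 0*6 - 2 = 0 - 2 = -2)
a(X) = (140 + X)² (a(X) = (X + 140)² = (140 + X)²)
-a(b) = -(140 - 2)² = -1*138² = -1*19044 = -19044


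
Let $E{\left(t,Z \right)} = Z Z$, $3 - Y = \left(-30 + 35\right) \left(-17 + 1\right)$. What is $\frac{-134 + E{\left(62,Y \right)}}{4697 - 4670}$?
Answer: $\frac{6755}{27} \approx 250.19$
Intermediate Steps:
$Y = 83$ ($Y = 3 - \left(-30 + 35\right) \left(-17 + 1\right) = 3 - 5 \left(-16\right) = 3 - -80 = 3 + 80 = 83$)
$E{\left(t,Z \right)} = Z^{2}$
$\frac{-134 + E{\left(62,Y \right)}}{4697 - 4670} = \frac{-134 + 83^{2}}{4697 - 4670} = \frac{-134 + 6889}{27} = 6755 \cdot \frac{1}{27} = \frac{6755}{27}$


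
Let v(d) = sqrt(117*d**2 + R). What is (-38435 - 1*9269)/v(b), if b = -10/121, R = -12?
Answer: 1443046*I*sqrt(40998)/20499 ≈ 14254.0*I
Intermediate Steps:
b = -10/121 (b = -10*1/121 = -10/121 ≈ -0.082645)
v(d) = sqrt(-12 + 117*d**2) (v(d) = sqrt(117*d**2 - 12) = sqrt(-12 + 117*d**2))
(-38435 - 1*9269)/v(b) = (-38435 - 1*9269)/(sqrt(-12 + 117*(-10/121)**2)) = (-38435 - 9269)/(sqrt(-12 + 117*(100/14641))) = -47704/sqrt(-12 + 11700/14641) = -47704*(-121*I*sqrt(40998)/81996) = -(-1443046)*I*sqrt(40998)/20499 = 1443046*I*sqrt(40998)/20499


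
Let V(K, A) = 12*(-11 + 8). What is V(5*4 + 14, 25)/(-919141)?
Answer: 36/919141 ≈ 3.9167e-5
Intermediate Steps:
V(K, A) = -36 (V(K, A) = 12*(-3) = -36)
V(5*4 + 14, 25)/(-919141) = -36/(-919141) = -36*(-1/919141) = 36/919141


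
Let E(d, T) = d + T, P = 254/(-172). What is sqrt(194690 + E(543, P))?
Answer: sqrt(1443932346)/86 ≈ 441.85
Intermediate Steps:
P = -127/86 (P = 254*(-1/172) = -127/86 ≈ -1.4767)
E(d, T) = T + d
sqrt(194690 + E(543, P)) = sqrt(194690 + (-127/86 + 543)) = sqrt(194690 + 46571/86) = sqrt(16789911/86) = sqrt(1443932346)/86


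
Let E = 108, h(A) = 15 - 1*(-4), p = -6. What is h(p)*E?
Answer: 2052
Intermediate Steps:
h(A) = 19 (h(A) = 15 + 4 = 19)
h(p)*E = 19*108 = 2052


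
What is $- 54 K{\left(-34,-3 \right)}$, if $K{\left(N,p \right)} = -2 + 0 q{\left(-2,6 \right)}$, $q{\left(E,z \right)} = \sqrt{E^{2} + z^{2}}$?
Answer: $108$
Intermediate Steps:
$K{\left(N,p \right)} = -2$ ($K{\left(N,p \right)} = -2 + 0 \sqrt{\left(-2\right)^{2} + 6^{2}} = -2 + 0 \sqrt{4 + 36} = -2 + 0 \sqrt{40} = -2 + 0 \cdot 2 \sqrt{10} = -2 + 0 = -2$)
$- 54 K{\left(-34,-3 \right)} = \left(-54\right) \left(-2\right) = 108$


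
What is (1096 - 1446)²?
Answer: 122500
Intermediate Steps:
(1096 - 1446)² = (-350)² = 122500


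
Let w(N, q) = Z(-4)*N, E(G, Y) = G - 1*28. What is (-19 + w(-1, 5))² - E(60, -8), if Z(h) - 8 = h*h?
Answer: 1817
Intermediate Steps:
E(G, Y) = -28 + G (E(G, Y) = G - 28 = -28 + G)
Z(h) = 8 + h² (Z(h) = 8 + h*h = 8 + h²)
w(N, q) = 24*N (w(N, q) = (8 + (-4)²)*N = (8 + 16)*N = 24*N)
(-19 + w(-1, 5))² - E(60, -8) = (-19 + 24*(-1))² - (-28 + 60) = (-19 - 24)² - 1*32 = (-43)² - 32 = 1849 - 32 = 1817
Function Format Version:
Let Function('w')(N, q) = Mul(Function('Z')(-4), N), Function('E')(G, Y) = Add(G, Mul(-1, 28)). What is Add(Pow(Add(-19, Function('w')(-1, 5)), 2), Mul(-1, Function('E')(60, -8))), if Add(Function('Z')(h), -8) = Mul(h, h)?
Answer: 1817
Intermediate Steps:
Function('E')(G, Y) = Add(-28, G) (Function('E')(G, Y) = Add(G, -28) = Add(-28, G))
Function('Z')(h) = Add(8, Pow(h, 2)) (Function('Z')(h) = Add(8, Mul(h, h)) = Add(8, Pow(h, 2)))
Function('w')(N, q) = Mul(24, N) (Function('w')(N, q) = Mul(Add(8, Pow(-4, 2)), N) = Mul(Add(8, 16), N) = Mul(24, N))
Add(Pow(Add(-19, Function('w')(-1, 5)), 2), Mul(-1, Function('E')(60, -8))) = Add(Pow(Add(-19, Mul(24, -1)), 2), Mul(-1, Add(-28, 60))) = Add(Pow(Add(-19, -24), 2), Mul(-1, 32)) = Add(Pow(-43, 2), -32) = Add(1849, -32) = 1817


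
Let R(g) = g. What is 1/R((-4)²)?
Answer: 1/16 ≈ 0.062500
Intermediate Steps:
1/R((-4)²) = 1/((-4)²) = 1/16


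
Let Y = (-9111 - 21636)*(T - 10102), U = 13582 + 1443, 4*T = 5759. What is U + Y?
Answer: 1065412903/4 ≈ 2.6635e+8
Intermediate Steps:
T = 5759/4 (T = (¼)*5759 = 5759/4 ≈ 1439.8)
U = 15025
Y = 1065352803/4 (Y = (-9111 - 21636)*(5759/4 - 10102) = -30747*(-34649/4) = 1065352803/4 ≈ 2.6634e+8)
U + Y = 15025 + 1065352803/4 = 1065412903/4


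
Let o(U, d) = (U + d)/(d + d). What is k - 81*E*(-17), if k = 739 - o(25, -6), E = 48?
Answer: 802039/12 ≈ 66837.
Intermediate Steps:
o(U, d) = (U + d)/(2*d) (o(U, d) = (U + d)/((2*d)) = (U + d)*(1/(2*d)) = (U + d)/(2*d))
k = 8887/12 (k = 739 - (25 - 6)/(2*(-6)) = 739 - (-1)*19/(2*6) = 739 - 1*(-19/12) = 739 + 19/12 = 8887/12 ≈ 740.58)
k - 81*E*(-17) = 8887/12 - 3888*(-17) = 8887/12 - 81*(-816) = 8887/12 + 66096 = 802039/12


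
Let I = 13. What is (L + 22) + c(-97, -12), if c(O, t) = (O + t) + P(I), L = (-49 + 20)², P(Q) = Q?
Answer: 767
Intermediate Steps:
L = 841 (L = (-29)² = 841)
c(O, t) = 13 + O + t (c(O, t) = (O + t) + 13 = 13 + O + t)
(L + 22) + c(-97, -12) = (841 + 22) + (13 - 97 - 12) = 863 - 96 = 767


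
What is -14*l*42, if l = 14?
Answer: -8232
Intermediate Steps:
-14*l*42 = -14*14*42 = -196*42 = -8232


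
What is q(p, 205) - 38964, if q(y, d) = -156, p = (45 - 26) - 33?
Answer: -39120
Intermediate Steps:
p = -14 (p = 19 - 33 = -14)
q(p, 205) - 38964 = -156 - 38964 = -39120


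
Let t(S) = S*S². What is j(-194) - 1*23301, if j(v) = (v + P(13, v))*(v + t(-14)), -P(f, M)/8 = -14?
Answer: 217615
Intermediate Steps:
t(S) = S³
P(f, M) = 112 (P(f, M) = -8*(-14) = 112)
j(v) = (-2744 + v)*(112 + v) (j(v) = (v + 112)*(v + (-14)³) = (112 + v)*(v - 2744) = (112 + v)*(-2744 + v) = (-2744 + v)*(112 + v))
j(-194) - 1*23301 = (-307328 + (-194)² - 2632*(-194)) - 1*23301 = (-307328 + 37636 + 510608) - 23301 = 240916 - 23301 = 217615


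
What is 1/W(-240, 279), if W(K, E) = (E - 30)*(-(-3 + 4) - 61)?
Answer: -1/15438 ≈ -6.4775e-5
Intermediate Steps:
W(K, E) = 1860 - 62*E (W(K, E) = (-30 + E)*(-1*1 - 61) = (-30 + E)*(-1 - 61) = (-30 + E)*(-62) = 1860 - 62*E)
1/W(-240, 279) = 1/(1860 - 62*279) = 1/(1860 - 17298) = 1/(-15438) = -1/15438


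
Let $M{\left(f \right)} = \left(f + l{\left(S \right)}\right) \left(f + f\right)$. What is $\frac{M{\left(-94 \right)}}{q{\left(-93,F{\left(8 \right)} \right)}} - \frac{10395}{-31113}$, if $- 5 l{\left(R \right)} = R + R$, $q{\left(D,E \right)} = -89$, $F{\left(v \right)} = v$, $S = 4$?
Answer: $- \frac{310145873}{1538365} \approx -201.61$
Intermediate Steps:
$l{\left(R \right)} = - \frac{2 R}{5}$ ($l{\left(R \right)} = - \frac{R + R}{5} = - \frac{2 R}{5}$)
$M{\left(f \right)} = 2 f \left(- \frac{8}{5} + f\right)$ ($M{\left(f \right)} = \left(f - \frac{8}{5}\right) \left(f + f\right) = \left(f - \frac{8}{5}\right) 2 f = \left(- \frac{8}{5} + f\right) 2 f = 2 f \left(- \frac{8}{5} + f\right)$)
$\frac{M{\left(-94 \right)}}{q{\left(-93,F{\left(8 \right)} \right)}} - \frac{10395}{-31113} = \frac{\frac{2}{5} \left(-94\right) \left(-8 + 5 \left(-94\right)\right)}{-89} - \frac{10395}{-31113} = \frac{2}{5} \left(-94\right) \left(-8 - 470\right) \left(- \frac{1}{89}\right) - - \frac{1155}{3457} = \frac{2}{5} \left(-94\right) \left(-478\right) \left(- \frac{1}{89}\right) + \frac{1155}{3457} = \frac{89864}{5} \left(- \frac{1}{89}\right) + \frac{1155}{3457} = - \frac{89864}{445} + \frac{1155}{3457} = - \frac{310145873}{1538365}$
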